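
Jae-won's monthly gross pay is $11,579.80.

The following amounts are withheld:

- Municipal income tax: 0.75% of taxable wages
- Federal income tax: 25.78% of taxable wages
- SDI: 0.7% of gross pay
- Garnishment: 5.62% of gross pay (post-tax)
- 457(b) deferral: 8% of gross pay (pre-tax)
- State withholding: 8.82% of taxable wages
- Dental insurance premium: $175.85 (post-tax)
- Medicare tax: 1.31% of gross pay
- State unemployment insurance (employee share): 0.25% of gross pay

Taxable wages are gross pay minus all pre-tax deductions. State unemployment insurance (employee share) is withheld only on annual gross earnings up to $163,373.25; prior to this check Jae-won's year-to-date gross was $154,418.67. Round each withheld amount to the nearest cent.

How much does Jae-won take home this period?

457(b) deferral: $11,579.80 × 0.08 = $926.38
Taxable wages = $11,579.80 − $926.38 = $10,653.42
Municipal income tax: $10,653.42 × 0.0075 = $79.90
State withholding: $10,653.42 × 0.0882 = $939.63
Federal income tax: $10,653.42 × 0.2578 = $2,746.45
Medicare tax: $11,579.80 × 0.0131 = $151.70
State unemployment insurance (employee share): only $163,373.25 − $154,418.67 = $8,954.58 of this check is subject → $8,954.58 × 0.0025 = $22.39
SDI: $11,579.80 × 0.007 = $81.06
Dental insurance premium: $175.85
Garnishment: $11,579.80 × 0.0562 = $650.78
Total deductions = $926.38 + $79.90 + $939.63 + $2,746.45 + $151.70 + $22.39 + $81.06 + $175.85 + $650.78 = $5,774.14
Net pay = $11,579.80 − $5,774.14 = $5,805.66

$5,805.66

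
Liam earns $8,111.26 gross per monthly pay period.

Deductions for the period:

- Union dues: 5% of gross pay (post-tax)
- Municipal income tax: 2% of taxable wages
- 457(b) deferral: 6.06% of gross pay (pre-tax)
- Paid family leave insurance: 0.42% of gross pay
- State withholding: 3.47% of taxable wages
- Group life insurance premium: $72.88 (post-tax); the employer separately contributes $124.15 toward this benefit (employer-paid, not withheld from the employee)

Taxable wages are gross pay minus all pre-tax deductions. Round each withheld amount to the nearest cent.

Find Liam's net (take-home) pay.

$6,690.42

457(b) deferral: $8,111.26 × 0.0606 = $491.54
Taxable wages = $8,111.26 − $491.54 = $7,619.72
Municipal income tax: $7,619.72 × 0.02 = $152.39
State withholding: $7,619.72 × 0.0347 = $264.40
Paid family leave insurance: $8,111.26 × 0.0042 = $34.07
Union dues: $8,111.26 × 0.05 = $405.56
Group life insurance premium: $72.88
(Employer's $124.15 toward group life insurance premium is not withheld from the employee.)
Total deductions = $491.54 + $152.39 + $264.40 + $34.07 + $405.56 + $72.88 = $1,420.84
Net pay = $8,111.26 − $1,420.84 = $6,690.42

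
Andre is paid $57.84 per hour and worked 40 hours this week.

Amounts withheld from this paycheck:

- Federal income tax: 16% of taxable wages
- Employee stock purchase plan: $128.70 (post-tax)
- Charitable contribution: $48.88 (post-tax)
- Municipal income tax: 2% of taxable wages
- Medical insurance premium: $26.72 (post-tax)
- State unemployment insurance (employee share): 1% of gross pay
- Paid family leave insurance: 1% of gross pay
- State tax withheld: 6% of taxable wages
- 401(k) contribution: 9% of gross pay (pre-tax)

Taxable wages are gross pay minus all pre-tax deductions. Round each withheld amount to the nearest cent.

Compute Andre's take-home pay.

$1,349.51

Gross pay: 40 × $57.84 = $2,313.60
401(k) contribution: $2,313.60 × 0.09 = $208.22
Taxable wages = $2,313.60 − $208.22 = $2,105.38
Federal income tax: $2,105.38 × 0.16 = $336.86
Municipal income tax: $2,105.38 × 0.02 = $42.11
State tax withheld: $2,105.38 × 0.06 = $126.32
Paid family leave insurance: $2,313.60 × 0.01 = $23.14
State unemployment insurance (employee share): $2,313.60 × 0.01 = $23.14
Medical insurance premium: $26.72
Charitable contribution: $48.88
Employee stock purchase plan: $128.70
Total deductions = $208.22 + $336.86 + $42.11 + $126.32 + $23.14 + $23.14 + $26.72 + $48.88 + $128.70 = $964.09
Net pay = $2,313.60 − $964.09 = $1,349.51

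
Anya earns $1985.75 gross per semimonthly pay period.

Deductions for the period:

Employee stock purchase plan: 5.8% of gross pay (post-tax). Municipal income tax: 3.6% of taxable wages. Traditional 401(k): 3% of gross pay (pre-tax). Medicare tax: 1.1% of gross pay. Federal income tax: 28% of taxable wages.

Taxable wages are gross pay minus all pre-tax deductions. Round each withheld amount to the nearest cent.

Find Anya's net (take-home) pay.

Traditional 401(k): $1985.75 × 0.03 = $59.57
Taxable wages = $1985.75 − $59.57 = $1926.18
Municipal income tax: $1926.18 × 0.036 = $69.34
Federal income tax: $1926.18 × 0.28 = $539.33
Medicare tax: $1985.75 × 0.011 = $21.84
Employee stock purchase plan: $1985.75 × 0.058 = $115.17
Total deductions = $59.57 + $69.34 + $539.33 + $21.84 + $115.17 = $805.25
Net pay = $1985.75 − $805.25 = $1180.50

$1180.50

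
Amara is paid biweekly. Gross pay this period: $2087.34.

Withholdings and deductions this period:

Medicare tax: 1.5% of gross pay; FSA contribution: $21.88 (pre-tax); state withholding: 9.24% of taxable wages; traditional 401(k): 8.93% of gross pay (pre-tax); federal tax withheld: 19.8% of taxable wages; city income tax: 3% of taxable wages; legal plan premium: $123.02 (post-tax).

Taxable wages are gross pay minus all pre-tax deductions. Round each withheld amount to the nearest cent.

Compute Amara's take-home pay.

$1122.68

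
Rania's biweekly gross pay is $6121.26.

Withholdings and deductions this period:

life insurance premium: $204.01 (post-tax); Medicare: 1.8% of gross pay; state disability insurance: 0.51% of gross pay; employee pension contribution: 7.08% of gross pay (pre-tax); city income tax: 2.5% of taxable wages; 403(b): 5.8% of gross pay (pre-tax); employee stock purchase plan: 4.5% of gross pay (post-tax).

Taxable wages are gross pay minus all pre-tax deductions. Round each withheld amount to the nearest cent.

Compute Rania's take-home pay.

Employee pension contribution: $6121.26 × 0.0708 = $433.39
403(b): $6121.26 × 0.058 = $355.03
Pre-tax total = $433.39 + $355.03 = $788.42
Taxable wages = $6121.26 − $788.42 = $5332.84
City income tax: $5332.84 × 0.025 = $133.32
Medicare: $6121.26 × 0.018 = $110.18
State disability insurance: $6121.26 × 0.0051 = $31.22
Life insurance premium: $204.01
Employee stock purchase plan: $6121.26 × 0.045 = $275.46
Total deductions = $433.39 + $355.03 + $133.32 + $110.18 + $31.22 + $204.01 + $275.46 = $1542.61
Net pay = $6121.26 − $1542.61 = $4578.65

$4578.65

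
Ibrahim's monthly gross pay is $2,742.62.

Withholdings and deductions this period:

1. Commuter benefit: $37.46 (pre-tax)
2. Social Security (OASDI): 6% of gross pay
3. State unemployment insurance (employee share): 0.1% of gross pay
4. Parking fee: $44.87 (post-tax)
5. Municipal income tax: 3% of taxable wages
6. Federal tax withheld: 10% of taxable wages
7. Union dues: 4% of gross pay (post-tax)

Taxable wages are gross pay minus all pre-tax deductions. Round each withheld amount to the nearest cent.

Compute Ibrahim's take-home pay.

$2,031.62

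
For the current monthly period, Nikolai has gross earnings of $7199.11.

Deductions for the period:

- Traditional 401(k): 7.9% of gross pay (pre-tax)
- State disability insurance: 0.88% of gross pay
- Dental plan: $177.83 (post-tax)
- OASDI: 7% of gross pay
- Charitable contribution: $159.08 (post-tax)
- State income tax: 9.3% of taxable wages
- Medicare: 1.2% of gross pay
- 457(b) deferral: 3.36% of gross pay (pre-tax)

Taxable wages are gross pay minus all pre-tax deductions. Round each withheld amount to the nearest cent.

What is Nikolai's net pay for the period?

$4803.77

Traditional 401(k): $7199.11 × 0.079 = $568.73
457(b) deferral: $7199.11 × 0.0336 = $241.89
Pre-tax total = $568.73 + $241.89 = $810.62
Taxable wages = $7199.11 − $810.62 = $6388.49
State income tax: $6388.49 × 0.093 = $594.13
Medicare: $7199.11 × 0.012 = $86.39
OASDI: $7199.11 × 0.07 = $503.94
State disability insurance: $7199.11 × 0.0088 = $63.35
Dental plan: $177.83
Charitable contribution: $159.08
Total deductions = $568.73 + $241.89 + $594.13 + $86.39 + $503.94 + $63.35 + $177.83 + $159.08 = $2395.34
Net pay = $7199.11 − $2395.34 = $4803.77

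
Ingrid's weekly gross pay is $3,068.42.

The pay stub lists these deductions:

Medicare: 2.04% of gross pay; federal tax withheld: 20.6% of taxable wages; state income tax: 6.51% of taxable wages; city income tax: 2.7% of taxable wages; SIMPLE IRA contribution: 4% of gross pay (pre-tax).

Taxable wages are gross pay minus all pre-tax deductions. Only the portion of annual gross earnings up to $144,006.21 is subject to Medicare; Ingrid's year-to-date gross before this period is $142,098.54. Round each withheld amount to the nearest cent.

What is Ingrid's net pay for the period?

$2,028.66

SIMPLE IRA contribution: $3,068.42 × 0.04 = $122.74
Taxable wages = $3,068.42 − $122.74 = $2,945.68
City income tax: $2,945.68 × 0.027 = $79.53
Federal tax withheld: $2,945.68 × 0.206 = $606.81
State income tax: $2,945.68 × 0.0651 = $191.76
Medicare: only $144,006.21 − $142,098.54 = $1,907.67 of this check is subject → $1,907.67 × 0.0204 = $38.92
Total deductions = $122.74 + $79.53 + $606.81 + $191.76 + $38.92 = $1,039.76
Net pay = $3,068.42 − $1,039.76 = $2,028.66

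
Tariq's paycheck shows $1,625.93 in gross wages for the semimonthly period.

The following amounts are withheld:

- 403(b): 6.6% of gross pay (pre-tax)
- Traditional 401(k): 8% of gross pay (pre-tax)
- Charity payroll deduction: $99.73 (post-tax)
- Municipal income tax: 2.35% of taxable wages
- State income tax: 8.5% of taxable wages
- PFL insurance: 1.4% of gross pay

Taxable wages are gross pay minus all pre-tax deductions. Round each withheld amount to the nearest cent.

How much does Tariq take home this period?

Traditional 401(k): $1,625.93 × 0.08 = $130.07
403(b): $1,625.93 × 0.066 = $107.31
Pre-tax total = $130.07 + $107.31 = $237.38
Taxable wages = $1,625.93 − $237.38 = $1,388.55
Municipal income tax: $1,388.55 × 0.0235 = $32.63
State income tax: $1,388.55 × 0.085 = $118.03
PFL insurance: $1,625.93 × 0.014 = $22.76
Charity payroll deduction: $99.73
Total deductions = $130.07 + $107.31 + $32.63 + $118.03 + $22.76 + $99.73 = $510.53
Net pay = $1,625.93 − $510.53 = $1,115.40

$1,115.40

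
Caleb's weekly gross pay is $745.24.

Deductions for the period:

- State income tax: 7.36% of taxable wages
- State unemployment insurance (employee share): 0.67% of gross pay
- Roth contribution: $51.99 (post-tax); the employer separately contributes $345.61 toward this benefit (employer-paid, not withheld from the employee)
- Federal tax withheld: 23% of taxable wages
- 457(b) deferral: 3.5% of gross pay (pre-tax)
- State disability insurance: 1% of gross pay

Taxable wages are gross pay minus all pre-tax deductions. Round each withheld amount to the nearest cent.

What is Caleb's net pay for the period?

457(b) deferral: $745.24 × 0.035 = $26.08
Taxable wages = $745.24 − $26.08 = $719.16
State income tax: $719.16 × 0.0736 = $52.93
Federal tax withheld: $719.16 × 0.23 = $165.41
State unemployment insurance (employee share): $745.24 × 0.0067 = $4.99
State disability insurance: $745.24 × 0.01 = $7.45
Roth contribution: $51.99
(Employer's $345.61 toward Roth contribution is not withheld from the employee.)
Total deductions = $26.08 + $52.93 + $165.41 + $4.99 + $7.45 + $51.99 = $308.85
Net pay = $745.24 − $308.85 = $436.39

$436.39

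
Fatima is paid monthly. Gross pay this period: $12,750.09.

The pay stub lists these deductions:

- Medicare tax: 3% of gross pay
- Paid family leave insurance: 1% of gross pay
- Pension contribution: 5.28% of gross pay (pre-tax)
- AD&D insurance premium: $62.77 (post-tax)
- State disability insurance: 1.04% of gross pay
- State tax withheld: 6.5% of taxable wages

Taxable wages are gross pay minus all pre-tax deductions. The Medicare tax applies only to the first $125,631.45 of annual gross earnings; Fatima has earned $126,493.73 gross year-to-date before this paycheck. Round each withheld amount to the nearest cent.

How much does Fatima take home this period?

$10,969.02

Pension contribution: $12,750.09 × 0.0528 = $673.20
Taxable wages = $12,750.09 − $673.20 = $12,076.89
State tax withheld: $12,076.89 × 0.065 = $785.00
Paid family leave insurance: $12,750.09 × 0.01 = $127.50
State disability insurance: $12,750.09 × 0.0104 = $132.60
Medicare tax: annual cap $125,631.45 already reached (YTD $126,493.73), so $0.00
AD&D insurance premium: $62.77
Total deductions = $673.20 + $785.00 + $127.50 + $132.60 + $0.00 + $62.77 = $1,781.07
Net pay = $12,750.09 − $1,781.07 = $10,969.02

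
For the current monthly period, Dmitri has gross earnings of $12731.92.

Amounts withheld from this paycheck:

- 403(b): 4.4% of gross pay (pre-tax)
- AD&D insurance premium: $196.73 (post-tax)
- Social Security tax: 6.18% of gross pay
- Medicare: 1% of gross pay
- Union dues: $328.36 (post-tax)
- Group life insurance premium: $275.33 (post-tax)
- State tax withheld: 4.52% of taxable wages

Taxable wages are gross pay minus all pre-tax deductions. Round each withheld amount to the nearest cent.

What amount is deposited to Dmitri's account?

403(b): $12731.92 × 0.044 = $560.20
Taxable wages = $12731.92 − $560.20 = $12171.72
State tax withheld: $12171.72 × 0.0452 = $550.16
Medicare: $12731.92 × 0.01 = $127.32
Social Security tax: $12731.92 × 0.0618 = $786.83
Group life insurance premium: $275.33
Union dues: $328.36
AD&D insurance premium: $196.73
Total deductions = $560.20 + $550.16 + $127.32 + $786.83 + $275.33 + $328.36 + $196.73 = $2824.93
Net pay = $12731.92 − $2824.93 = $9906.99

$9906.99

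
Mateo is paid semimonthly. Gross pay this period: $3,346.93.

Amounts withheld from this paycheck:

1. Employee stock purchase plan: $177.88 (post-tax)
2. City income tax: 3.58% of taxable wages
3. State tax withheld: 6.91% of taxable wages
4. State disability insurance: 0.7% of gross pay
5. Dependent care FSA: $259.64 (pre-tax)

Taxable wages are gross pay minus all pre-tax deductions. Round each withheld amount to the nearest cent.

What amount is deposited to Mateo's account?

$2,562.13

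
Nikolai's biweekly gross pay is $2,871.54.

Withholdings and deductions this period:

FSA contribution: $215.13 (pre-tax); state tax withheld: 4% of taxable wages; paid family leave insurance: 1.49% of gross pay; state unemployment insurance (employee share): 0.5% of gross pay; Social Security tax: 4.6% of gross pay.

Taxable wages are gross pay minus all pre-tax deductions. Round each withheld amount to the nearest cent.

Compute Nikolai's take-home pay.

FSA contribution: $215.13
Taxable wages = $2,871.54 − $215.13 = $2,656.41
State tax withheld: $2,656.41 × 0.04 = $106.26
State unemployment insurance (employee share): $2,871.54 × 0.005 = $14.36
Paid family leave insurance: $2,871.54 × 0.0149 = $42.79
Social Security tax: $2,871.54 × 0.046 = $132.09
Total deductions = $215.13 + $106.26 + $14.36 + $42.79 + $132.09 = $510.63
Net pay = $2,871.54 − $510.63 = $2,360.91

$2,360.91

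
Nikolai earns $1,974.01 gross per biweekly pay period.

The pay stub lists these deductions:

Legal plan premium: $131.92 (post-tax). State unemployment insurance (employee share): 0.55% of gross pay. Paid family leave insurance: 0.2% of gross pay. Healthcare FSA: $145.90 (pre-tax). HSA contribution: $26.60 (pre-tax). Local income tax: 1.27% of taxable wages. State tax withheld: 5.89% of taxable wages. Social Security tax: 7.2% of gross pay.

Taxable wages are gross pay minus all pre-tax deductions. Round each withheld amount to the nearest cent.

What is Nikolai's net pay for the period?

$1,383.66

Healthcare FSA: $145.90
HSA contribution: $26.60
Pre-tax total = $145.90 + $26.60 = $172.50
Taxable wages = $1,974.01 − $172.50 = $1,801.51
State tax withheld: $1,801.51 × 0.0589 = $106.11
Local income tax: $1,801.51 × 0.0127 = $22.88
State unemployment insurance (employee share): $1,974.01 × 0.0055 = $10.86
Social Security tax: $1,974.01 × 0.072 = $142.13
Paid family leave insurance: $1,974.01 × 0.002 = $3.95
Legal plan premium: $131.92
Total deductions = $145.90 + $26.60 + $106.11 + $22.88 + $10.86 + $142.13 + $3.95 + $131.92 = $590.35
Net pay = $1,974.01 − $590.35 = $1,383.66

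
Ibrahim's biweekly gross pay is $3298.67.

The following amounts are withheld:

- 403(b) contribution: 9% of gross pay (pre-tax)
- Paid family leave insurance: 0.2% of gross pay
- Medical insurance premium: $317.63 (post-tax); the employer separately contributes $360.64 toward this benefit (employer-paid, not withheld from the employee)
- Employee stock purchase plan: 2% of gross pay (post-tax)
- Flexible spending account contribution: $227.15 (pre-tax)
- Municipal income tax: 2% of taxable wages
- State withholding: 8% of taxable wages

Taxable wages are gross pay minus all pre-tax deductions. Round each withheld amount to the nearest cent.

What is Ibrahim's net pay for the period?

$2106.98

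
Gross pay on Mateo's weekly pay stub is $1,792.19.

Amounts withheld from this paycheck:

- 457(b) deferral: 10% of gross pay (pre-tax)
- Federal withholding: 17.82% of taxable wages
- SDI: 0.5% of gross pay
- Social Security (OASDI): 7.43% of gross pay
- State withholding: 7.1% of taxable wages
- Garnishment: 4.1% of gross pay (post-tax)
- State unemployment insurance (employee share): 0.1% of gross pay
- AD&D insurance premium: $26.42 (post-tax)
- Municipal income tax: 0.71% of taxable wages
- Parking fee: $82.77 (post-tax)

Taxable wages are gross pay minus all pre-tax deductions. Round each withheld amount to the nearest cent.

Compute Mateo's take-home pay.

$872.99

457(b) deferral: $1,792.19 × 0.1 = $179.22
Taxable wages = $1,792.19 − $179.22 = $1,612.97
Municipal income tax: $1,612.97 × 0.0071 = $11.45
State withholding: $1,612.97 × 0.071 = $114.52
Federal withholding: $1,612.97 × 0.1782 = $287.43
Social Security (OASDI): $1,792.19 × 0.0743 = $133.16
SDI: $1,792.19 × 0.005 = $8.96
State unemployment insurance (employee share): $1,792.19 × 0.001 = $1.79
Parking fee: $82.77
Garnishment: $1,792.19 × 0.041 = $73.48
AD&D insurance premium: $26.42
Total deductions = $179.22 + $11.45 + $114.52 + $287.43 + $133.16 + $8.96 + $1.79 + $82.77 + $73.48 + $26.42 = $919.20
Net pay = $1,792.19 − $919.20 = $872.99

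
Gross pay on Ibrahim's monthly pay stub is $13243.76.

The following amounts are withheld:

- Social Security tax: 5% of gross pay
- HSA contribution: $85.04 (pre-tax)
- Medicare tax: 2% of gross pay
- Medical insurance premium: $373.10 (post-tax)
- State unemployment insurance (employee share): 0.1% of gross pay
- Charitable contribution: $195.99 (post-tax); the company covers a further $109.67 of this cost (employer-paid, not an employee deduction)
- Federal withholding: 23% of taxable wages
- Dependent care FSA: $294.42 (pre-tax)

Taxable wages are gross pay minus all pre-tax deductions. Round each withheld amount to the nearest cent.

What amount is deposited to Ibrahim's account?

$8396.11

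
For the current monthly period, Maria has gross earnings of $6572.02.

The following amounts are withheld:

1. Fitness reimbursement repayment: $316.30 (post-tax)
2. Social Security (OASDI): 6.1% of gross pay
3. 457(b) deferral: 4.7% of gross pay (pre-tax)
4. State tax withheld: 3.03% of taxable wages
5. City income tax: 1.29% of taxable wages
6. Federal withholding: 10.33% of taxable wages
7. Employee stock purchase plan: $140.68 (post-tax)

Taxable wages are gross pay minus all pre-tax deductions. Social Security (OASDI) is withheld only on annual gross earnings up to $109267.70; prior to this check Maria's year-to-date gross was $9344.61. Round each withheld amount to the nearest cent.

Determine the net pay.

$4487.73

457(b) deferral: $6572.02 × 0.047 = $308.88
Taxable wages = $6572.02 − $308.88 = $6263.14
Federal withholding: $6263.14 × 0.1033 = $646.98
State tax withheld: $6263.14 × 0.0303 = $189.77
City income tax: $6263.14 × 0.0129 = $80.79
Social Security (OASDI): cap not yet reached, full $6572.02 is subject → $6572.02 × 0.061 = $400.89
Fitness reimbursement repayment: $316.30
Employee stock purchase plan: $140.68
Total deductions = $308.88 + $646.98 + $189.77 + $80.79 + $400.89 + $316.30 + $140.68 = $2084.29
Net pay = $6572.02 − $2084.29 = $4487.73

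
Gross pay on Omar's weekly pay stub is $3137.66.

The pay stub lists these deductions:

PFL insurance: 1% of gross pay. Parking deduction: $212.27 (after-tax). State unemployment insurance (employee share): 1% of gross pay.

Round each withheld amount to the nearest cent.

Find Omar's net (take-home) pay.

PFL insurance: $3137.66 × 0.01 = $31.38
State unemployment insurance (employee share): $3137.66 × 0.01 = $31.38
Parking deduction: $212.27
Total deductions = $31.38 + $31.38 + $212.27 = $275.03
Net pay = $3137.66 − $275.03 = $2862.63

$2862.63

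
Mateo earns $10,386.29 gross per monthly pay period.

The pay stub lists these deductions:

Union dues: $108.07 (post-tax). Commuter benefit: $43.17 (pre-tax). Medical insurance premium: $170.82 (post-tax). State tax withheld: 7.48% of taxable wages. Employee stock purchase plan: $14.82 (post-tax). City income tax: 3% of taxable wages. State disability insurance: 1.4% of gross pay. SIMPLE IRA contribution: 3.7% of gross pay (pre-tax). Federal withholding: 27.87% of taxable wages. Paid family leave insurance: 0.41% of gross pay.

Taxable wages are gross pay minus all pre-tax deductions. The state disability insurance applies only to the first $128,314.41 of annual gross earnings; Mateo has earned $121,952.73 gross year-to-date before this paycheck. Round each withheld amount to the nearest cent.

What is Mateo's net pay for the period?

$5,714.27

SIMPLE IRA contribution: $10,386.29 × 0.037 = $384.29
Commuter benefit: $43.17
Pre-tax total = $384.29 + $43.17 = $427.46
Taxable wages = $10,386.29 − $427.46 = $9,958.83
City income tax: $9,958.83 × 0.03 = $298.76
Federal withholding: $9,958.83 × 0.2787 = $2,775.53
State tax withheld: $9,958.83 × 0.0748 = $744.92
Paid family leave insurance: $10,386.29 × 0.0041 = $42.58
State disability insurance: only $128,314.41 − $121,952.73 = $6,361.68 of this check is subject → $6,361.68 × 0.014 = $89.06
Medical insurance premium: $170.82
Union dues: $108.07
Employee stock purchase plan: $14.82
Total deductions = $384.29 + $43.17 + $298.76 + $2,775.53 + $744.92 + $42.58 + $89.06 + $170.82 + $108.07 + $14.82 = $4,672.02
Net pay = $10,386.29 − $4,672.02 = $5,714.27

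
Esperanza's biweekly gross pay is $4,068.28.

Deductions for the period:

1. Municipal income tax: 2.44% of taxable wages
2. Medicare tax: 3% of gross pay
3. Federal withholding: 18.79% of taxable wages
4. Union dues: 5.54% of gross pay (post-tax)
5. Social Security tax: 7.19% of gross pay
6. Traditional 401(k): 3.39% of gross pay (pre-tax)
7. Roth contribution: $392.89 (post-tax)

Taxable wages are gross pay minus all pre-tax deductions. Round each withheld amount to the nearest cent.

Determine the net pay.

Traditional 401(k): $4,068.28 × 0.0339 = $137.91
Taxable wages = $4,068.28 − $137.91 = $3,930.37
Federal withholding: $3,930.37 × 0.1879 = $738.52
Municipal income tax: $3,930.37 × 0.0244 = $95.90
Medicare tax: $4,068.28 × 0.03 = $122.05
Social Security tax: $4,068.28 × 0.0719 = $292.51
Roth contribution: $392.89
Union dues: $4,068.28 × 0.0554 = $225.38
Total deductions = $137.91 + $738.52 + $95.90 + $122.05 + $292.51 + $392.89 + $225.38 = $2,005.16
Net pay = $4,068.28 − $2,005.16 = $2,063.12

$2,063.12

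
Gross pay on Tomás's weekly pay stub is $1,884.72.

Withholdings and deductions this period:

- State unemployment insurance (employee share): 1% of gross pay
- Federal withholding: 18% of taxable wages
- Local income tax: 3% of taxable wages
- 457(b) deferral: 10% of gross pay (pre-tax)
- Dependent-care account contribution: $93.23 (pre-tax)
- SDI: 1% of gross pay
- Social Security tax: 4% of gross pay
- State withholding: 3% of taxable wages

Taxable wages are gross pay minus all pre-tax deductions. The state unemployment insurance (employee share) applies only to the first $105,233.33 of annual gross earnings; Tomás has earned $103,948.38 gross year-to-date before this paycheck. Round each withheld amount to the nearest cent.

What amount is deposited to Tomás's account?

Dependent-care account contribution: $93.23
457(b) deferral: $1,884.72 × 0.1 = $188.47
Pre-tax total = $93.23 + $188.47 = $281.70
Taxable wages = $1,884.72 − $281.70 = $1,603.02
Local income tax: $1,603.02 × 0.03 = $48.09
State withholding: $1,603.02 × 0.03 = $48.09
Federal withholding: $1,603.02 × 0.18 = $288.54
State unemployment insurance (employee share): only $105,233.33 − $103,948.38 = $1,284.95 of this check is subject → $1,284.95 × 0.01 = $12.85
SDI: $1,884.72 × 0.01 = $18.85
Social Security tax: $1,884.72 × 0.04 = $75.39
Total deductions = $93.23 + $188.47 + $48.09 + $48.09 + $288.54 + $12.85 + $18.85 + $75.39 = $773.51
Net pay = $1,884.72 − $773.51 = $1,111.21

$1,111.21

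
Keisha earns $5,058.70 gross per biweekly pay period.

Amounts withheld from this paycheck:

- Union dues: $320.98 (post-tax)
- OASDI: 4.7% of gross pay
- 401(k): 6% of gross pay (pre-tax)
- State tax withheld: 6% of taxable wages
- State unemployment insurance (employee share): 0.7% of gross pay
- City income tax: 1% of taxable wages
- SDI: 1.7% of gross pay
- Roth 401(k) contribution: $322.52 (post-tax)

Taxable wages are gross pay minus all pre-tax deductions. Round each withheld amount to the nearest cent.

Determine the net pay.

401(k): $5,058.70 × 0.06 = $303.52
Taxable wages = $5,058.70 − $303.52 = $4,755.18
State tax withheld: $4,755.18 × 0.06 = $285.31
City income tax: $4,755.18 × 0.01 = $47.55
SDI: $5,058.70 × 0.017 = $86.00
OASDI: $5,058.70 × 0.047 = $237.76
State unemployment insurance (employee share): $5,058.70 × 0.007 = $35.41
Roth 401(k) contribution: $322.52
Union dues: $320.98
Total deductions = $303.52 + $285.31 + $47.55 + $86.00 + $237.76 + $35.41 + $322.52 + $320.98 = $1,639.05
Net pay = $5,058.70 − $1,639.05 = $3,419.65

$3,419.65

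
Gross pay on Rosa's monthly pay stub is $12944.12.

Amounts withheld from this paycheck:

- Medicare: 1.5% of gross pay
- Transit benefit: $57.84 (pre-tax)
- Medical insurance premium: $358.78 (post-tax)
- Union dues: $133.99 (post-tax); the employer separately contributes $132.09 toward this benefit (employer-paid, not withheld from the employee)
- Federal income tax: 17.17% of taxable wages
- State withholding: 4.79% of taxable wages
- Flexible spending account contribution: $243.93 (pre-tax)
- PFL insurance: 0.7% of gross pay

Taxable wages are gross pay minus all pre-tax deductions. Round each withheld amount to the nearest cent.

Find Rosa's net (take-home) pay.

$9088.55

Flexible spending account contribution: $243.93
Transit benefit: $57.84
Pre-tax total = $243.93 + $57.84 = $301.77
Taxable wages = $12944.12 − $301.77 = $12642.35
Federal income tax: $12642.35 × 0.1717 = $2170.69
State withholding: $12642.35 × 0.0479 = $605.57
Medicare: $12944.12 × 0.015 = $194.16
PFL insurance: $12944.12 × 0.007 = $90.61
Union dues: $133.99
Medical insurance premium: $358.78
(Employer's $132.09 toward union dues is not withheld from the employee.)
Total deductions = $243.93 + $57.84 + $2170.69 + $605.57 + $194.16 + $90.61 + $133.99 + $358.78 = $3855.57
Net pay = $12944.12 − $3855.57 = $9088.55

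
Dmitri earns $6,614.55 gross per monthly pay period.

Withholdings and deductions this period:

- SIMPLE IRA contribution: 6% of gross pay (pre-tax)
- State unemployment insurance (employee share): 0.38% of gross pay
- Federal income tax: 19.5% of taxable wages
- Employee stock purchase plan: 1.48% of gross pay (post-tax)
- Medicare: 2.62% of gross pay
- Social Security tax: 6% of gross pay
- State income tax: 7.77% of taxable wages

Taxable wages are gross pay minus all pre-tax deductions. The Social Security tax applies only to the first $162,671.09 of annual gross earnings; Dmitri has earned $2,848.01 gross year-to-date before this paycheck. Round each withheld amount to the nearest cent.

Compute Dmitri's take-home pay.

$3,828.91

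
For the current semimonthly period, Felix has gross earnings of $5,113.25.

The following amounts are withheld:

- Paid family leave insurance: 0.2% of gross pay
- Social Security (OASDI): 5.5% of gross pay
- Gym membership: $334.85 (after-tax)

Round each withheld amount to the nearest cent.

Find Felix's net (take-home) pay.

Social Security (OASDI): $5,113.25 × 0.055 = $281.23
Paid family leave insurance: $5,113.25 × 0.002 = $10.23
Gym membership: $334.85
Total deductions = $281.23 + $10.23 + $334.85 = $626.31
Net pay = $5,113.25 − $626.31 = $4,486.94

$4,486.94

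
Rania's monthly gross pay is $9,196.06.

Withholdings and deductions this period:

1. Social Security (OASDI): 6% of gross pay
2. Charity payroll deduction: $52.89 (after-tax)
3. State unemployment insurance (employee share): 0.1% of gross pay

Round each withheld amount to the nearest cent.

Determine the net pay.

$8,582.21

State unemployment insurance (employee share): $9,196.06 × 0.001 = $9.20
Social Security (OASDI): $9,196.06 × 0.06 = $551.76
Charity payroll deduction: $52.89
Total deductions = $9.20 + $551.76 + $52.89 = $613.85
Net pay = $9,196.06 − $613.85 = $8,582.21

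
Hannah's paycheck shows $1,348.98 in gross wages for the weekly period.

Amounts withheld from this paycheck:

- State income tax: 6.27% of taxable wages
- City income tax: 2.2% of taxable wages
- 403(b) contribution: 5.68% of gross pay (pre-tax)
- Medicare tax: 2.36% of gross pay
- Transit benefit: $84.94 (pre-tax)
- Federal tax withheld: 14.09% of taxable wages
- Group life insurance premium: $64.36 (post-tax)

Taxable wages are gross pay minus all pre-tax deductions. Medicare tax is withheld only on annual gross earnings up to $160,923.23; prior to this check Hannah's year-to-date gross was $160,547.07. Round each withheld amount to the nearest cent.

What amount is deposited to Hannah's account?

Transit benefit: $84.94
403(b) contribution: $1,348.98 × 0.0568 = $76.62
Pre-tax total = $84.94 + $76.62 = $161.56
Taxable wages = $1,348.98 − $161.56 = $1,187.42
Federal tax withheld: $1,187.42 × 0.1409 = $167.31
City income tax: $1,187.42 × 0.022 = $26.12
State income tax: $1,187.42 × 0.0627 = $74.45
Medicare tax: only $160,923.23 − $160,547.07 = $376.16 of this check is subject → $376.16 × 0.0236 = $8.88
Group life insurance premium: $64.36
Total deductions = $84.94 + $76.62 + $167.31 + $26.12 + $74.45 + $8.88 + $64.36 = $502.68
Net pay = $1,348.98 − $502.68 = $846.30

$846.30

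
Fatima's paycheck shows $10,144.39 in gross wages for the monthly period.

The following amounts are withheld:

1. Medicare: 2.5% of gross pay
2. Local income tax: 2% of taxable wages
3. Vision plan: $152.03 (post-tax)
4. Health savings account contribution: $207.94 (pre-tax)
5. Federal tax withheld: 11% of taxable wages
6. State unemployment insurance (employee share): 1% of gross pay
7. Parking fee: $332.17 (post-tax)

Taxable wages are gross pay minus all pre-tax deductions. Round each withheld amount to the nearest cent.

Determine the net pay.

Health savings account contribution: $207.94
Taxable wages = $10,144.39 − $207.94 = $9,936.45
Local income tax: $9,936.45 × 0.02 = $198.73
Federal tax withheld: $9,936.45 × 0.11 = $1,093.01
State unemployment insurance (employee share): $10,144.39 × 0.01 = $101.44
Medicare: $10,144.39 × 0.025 = $253.61
Vision plan: $152.03
Parking fee: $332.17
Total deductions = $207.94 + $198.73 + $1,093.01 + $101.44 + $253.61 + $152.03 + $332.17 = $2,338.93
Net pay = $10,144.39 − $2,338.93 = $7,805.46

$7,805.46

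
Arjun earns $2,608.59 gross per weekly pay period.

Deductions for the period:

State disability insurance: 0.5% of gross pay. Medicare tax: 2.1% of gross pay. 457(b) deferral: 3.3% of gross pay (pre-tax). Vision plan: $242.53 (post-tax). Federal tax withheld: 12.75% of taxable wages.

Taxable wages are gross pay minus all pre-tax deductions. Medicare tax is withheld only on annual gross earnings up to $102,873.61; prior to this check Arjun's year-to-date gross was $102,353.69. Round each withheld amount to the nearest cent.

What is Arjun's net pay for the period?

457(b) deferral: $2,608.59 × 0.033 = $86.08
Taxable wages = $2,608.59 − $86.08 = $2,522.51
Federal tax withheld: $2,522.51 × 0.1275 = $321.62
State disability insurance: $2,608.59 × 0.005 = $13.04
Medicare tax: only $102,873.61 − $102,353.69 = $519.92 of this check is subject → $519.92 × 0.021 = $10.92
Vision plan: $242.53
Total deductions = $86.08 + $321.62 + $13.04 + $10.92 + $242.53 = $674.19
Net pay = $2,608.59 − $674.19 = $1,934.40

$1,934.40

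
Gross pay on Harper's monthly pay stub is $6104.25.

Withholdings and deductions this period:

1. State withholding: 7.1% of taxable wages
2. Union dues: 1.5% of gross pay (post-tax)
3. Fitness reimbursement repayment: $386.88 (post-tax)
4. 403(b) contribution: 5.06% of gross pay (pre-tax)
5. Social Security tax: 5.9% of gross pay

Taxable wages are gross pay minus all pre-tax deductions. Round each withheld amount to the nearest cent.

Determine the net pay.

$4545.31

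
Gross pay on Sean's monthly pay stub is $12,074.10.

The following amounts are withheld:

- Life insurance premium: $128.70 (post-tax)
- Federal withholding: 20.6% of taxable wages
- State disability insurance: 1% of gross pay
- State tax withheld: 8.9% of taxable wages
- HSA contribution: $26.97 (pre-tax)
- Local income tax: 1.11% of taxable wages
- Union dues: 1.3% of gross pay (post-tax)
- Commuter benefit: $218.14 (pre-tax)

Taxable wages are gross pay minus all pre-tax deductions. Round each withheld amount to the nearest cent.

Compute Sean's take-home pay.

$7,801.74

Commuter benefit: $218.14
HSA contribution: $26.97
Pre-tax total = $218.14 + $26.97 = $245.11
Taxable wages = $12,074.10 − $245.11 = $11,828.99
State tax withheld: $11,828.99 × 0.089 = $1,052.78
Federal withholding: $11,828.99 × 0.206 = $2,436.77
Local income tax: $11,828.99 × 0.0111 = $131.30
State disability insurance: $12,074.10 × 0.01 = $120.74
Life insurance premium: $128.70
Union dues: $12,074.10 × 0.013 = $156.96
Total deductions = $218.14 + $26.97 + $1,052.78 + $2,436.77 + $131.30 + $120.74 + $128.70 + $156.96 = $4,272.36
Net pay = $12,074.10 − $4,272.36 = $7,801.74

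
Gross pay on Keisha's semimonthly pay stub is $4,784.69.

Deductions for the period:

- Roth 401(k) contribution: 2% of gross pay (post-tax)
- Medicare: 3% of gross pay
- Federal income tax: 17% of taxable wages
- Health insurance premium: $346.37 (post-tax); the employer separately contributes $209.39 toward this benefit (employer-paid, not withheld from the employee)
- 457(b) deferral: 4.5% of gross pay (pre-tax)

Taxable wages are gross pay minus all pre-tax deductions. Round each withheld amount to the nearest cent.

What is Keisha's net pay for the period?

457(b) deferral: $4,784.69 × 0.045 = $215.31
Taxable wages = $4,784.69 − $215.31 = $4,569.38
Federal income tax: $4,569.38 × 0.17 = $776.79
Medicare: $4,784.69 × 0.03 = $143.54
Health insurance premium: $346.37
Roth 401(k) contribution: $4,784.69 × 0.02 = $95.69
(Employer's $209.39 toward health insurance premium is not withheld from the employee.)
Total deductions = $215.31 + $776.79 + $143.54 + $346.37 + $95.69 = $1,577.70
Net pay = $4,784.69 − $1,577.70 = $3,206.99

$3,206.99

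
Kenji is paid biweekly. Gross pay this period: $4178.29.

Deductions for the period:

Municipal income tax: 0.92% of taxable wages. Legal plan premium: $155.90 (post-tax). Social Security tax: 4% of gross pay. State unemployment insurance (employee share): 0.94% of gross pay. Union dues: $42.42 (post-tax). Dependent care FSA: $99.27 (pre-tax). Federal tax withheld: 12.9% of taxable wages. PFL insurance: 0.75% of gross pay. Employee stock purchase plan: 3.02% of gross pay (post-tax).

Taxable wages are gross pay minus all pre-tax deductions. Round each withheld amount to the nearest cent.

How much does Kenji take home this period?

Dependent care FSA: $99.27
Taxable wages = $4178.29 − $99.27 = $4079.02
Federal tax withheld: $4079.02 × 0.129 = $526.19
Municipal income tax: $4079.02 × 0.0092 = $37.53
State unemployment insurance (employee share): $4178.29 × 0.0094 = $39.28
Social Security tax: $4178.29 × 0.04 = $167.13
PFL insurance: $4178.29 × 0.0075 = $31.34
Union dues: $42.42
Legal plan premium: $155.90
Employee stock purchase plan: $4178.29 × 0.0302 = $126.18
Total deductions = $99.27 + $526.19 + $37.53 + $39.28 + $167.13 + $31.34 + $42.42 + $155.90 + $126.18 = $1225.24
Net pay = $4178.29 − $1225.24 = $2953.05

$2953.05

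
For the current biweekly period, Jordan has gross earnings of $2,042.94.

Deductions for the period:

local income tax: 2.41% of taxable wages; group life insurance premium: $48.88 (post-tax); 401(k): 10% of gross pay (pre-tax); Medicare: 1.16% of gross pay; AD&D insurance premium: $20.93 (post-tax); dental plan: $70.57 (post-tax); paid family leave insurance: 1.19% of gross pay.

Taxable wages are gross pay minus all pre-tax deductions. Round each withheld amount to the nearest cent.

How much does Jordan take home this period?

$1,605.95

401(k): $2,042.94 × 0.1 = $204.29
Taxable wages = $2,042.94 − $204.29 = $1,838.65
Local income tax: $1,838.65 × 0.0241 = $44.31
Medicare: $2,042.94 × 0.0116 = $23.70
Paid family leave insurance: $2,042.94 × 0.0119 = $24.31
AD&D insurance premium: $20.93
Dental plan: $70.57
Group life insurance premium: $48.88
Total deductions = $204.29 + $44.31 + $23.70 + $24.31 + $20.93 + $70.57 + $48.88 = $436.99
Net pay = $2,042.94 − $436.99 = $1,605.95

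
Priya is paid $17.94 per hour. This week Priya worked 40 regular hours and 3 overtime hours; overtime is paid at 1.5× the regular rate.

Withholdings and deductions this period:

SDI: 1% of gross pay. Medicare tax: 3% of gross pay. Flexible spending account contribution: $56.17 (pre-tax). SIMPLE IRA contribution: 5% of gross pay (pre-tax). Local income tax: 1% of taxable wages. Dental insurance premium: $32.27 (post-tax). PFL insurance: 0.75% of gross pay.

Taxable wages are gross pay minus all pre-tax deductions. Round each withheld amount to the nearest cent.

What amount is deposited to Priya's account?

$625.03

Regular pay: 40 × $17.94 = $717.60
Overtime pay: 3 × $17.94 × 1.5 = $80.73
Gross pay = $717.60 + $80.73 = $798.33
SIMPLE IRA contribution: $798.33 × 0.05 = $39.92
Flexible spending account contribution: $56.17
Pre-tax total = $39.92 + $56.17 = $96.09
Taxable wages = $798.33 − $96.09 = $702.24
Local income tax: $702.24 × 0.01 = $7.02
SDI: $798.33 × 0.01 = $7.98
Medicare tax: $798.33 × 0.03 = $23.95
PFL insurance: $798.33 × 0.0075 = $5.99
Dental insurance premium: $32.27
Total deductions = $39.92 + $56.17 + $7.02 + $7.98 + $23.95 + $5.99 + $32.27 = $173.30
Net pay = $798.33 − $173.30 = $625.03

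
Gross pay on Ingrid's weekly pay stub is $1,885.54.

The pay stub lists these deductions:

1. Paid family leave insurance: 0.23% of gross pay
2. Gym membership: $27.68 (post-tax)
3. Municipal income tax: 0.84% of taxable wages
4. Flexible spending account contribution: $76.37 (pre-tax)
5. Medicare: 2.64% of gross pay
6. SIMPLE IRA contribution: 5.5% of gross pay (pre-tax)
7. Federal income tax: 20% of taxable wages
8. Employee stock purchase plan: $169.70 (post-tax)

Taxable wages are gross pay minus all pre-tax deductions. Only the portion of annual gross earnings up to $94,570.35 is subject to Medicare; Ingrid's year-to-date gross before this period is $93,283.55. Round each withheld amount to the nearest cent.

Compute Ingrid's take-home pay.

SIMPLE IRA contribution: $1,885.54 × 0.055 = $103.70
Flexible spending account contribution: $76.37
Pre-tax total = $103.70 + $76.37 = $180.07
Taxable wages = $1,885.54 − $180.07 = $1,705.47
Federal income tax: $1,705.47 × 0.2 = $341.09
Municipal income tax: $1,705.47 × 0.0084 = $14.33
Paid family leave insurance: $1,885.54 × 0.0023 = $4.34
Medicare: only $94,570.35 − $93,283.55 = $1,286.80 of this check is subject → $1,286.80 × 0.0264 = $33.97
Gym membership: $27.68
Employee stock purchase plan: $169.70
Total deductions = $103.70 + $76.37 + $341.09 + $14.33 + $4.34 + $33.97 + $27.68 + $169.70 = $771.18
Net pay = $1,885.54 − $771.18 = $1,114.36

$1,114.36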